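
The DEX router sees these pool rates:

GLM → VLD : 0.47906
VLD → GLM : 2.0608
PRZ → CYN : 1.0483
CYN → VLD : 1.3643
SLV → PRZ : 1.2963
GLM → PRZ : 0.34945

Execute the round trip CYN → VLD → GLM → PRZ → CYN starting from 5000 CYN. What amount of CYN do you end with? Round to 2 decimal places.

5149.75

5000 CYN × 1.3643 = 6821.5 VLD
6821.5 VLD × 2.0608 = 14057.7472 GLM
14057.7472 GLM × 0.34945 = 4912.47975904 PRZ
4912.47975904 PRZ × 1.0483 = 5149.752531401632 CYN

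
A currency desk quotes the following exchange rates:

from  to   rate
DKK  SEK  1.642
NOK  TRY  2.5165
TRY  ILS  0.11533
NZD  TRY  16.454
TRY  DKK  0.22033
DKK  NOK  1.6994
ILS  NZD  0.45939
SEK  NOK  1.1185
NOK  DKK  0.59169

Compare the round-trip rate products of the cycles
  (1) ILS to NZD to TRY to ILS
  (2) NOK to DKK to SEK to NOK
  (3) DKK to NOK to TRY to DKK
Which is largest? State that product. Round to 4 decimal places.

(1) 0.45939 × 16.454 × 0.11533 = 0.87176
(2) 0.59169 × 1.642 × 1.1185 = 1.08668
(3) 1.6994 × 2.5165 × 0.22033 = 0.94225
Highest is cycle (2) at 1.0867 (>1, arbitrage).

1.0867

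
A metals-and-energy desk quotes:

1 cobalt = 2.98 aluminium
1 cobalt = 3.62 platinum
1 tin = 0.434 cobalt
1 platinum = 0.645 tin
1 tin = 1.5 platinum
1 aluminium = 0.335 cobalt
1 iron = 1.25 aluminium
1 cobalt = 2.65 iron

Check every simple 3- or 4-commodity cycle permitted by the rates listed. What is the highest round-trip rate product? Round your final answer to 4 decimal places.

iron→aluminium→cobalt→iron: 1.25 × 0.335 × 2.65 = 1.10969
platinum→tin→cobalt→platinum: 0.645 × 0.434 × 3.62 = 1.01335
Maximum is iron→aluminium→cobalt→iron at 1.1097; arbitrage exists.

1.1097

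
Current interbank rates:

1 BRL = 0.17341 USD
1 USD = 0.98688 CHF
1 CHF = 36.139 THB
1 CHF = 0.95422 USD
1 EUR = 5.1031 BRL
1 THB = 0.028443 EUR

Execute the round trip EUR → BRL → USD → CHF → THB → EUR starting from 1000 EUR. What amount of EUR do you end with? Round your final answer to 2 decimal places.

1000 EUR × 5.1031 = 5103.1 BRL
5103.1 BRL × 0.17341 = 884.928571 USD
884.928571 USD × 0.98688 = 873.31830814848 CHF
873.31830814848 CHF × 36.139 = 31560.85033817791872 THB
31560.85033817791872 THB × 0.028443 = 897.68526616879454215296 EUR

897.69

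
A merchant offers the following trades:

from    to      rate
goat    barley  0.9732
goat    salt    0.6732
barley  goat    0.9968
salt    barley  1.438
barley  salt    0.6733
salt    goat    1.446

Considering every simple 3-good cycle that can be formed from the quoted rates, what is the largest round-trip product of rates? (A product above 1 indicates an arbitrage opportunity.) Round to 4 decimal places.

barley→goat→salt→barley: 0.9968 × 0.6732 × 1.438 = 0.96496
barley→salt→goat→barley: 0.6733 × 1.446 × 0.9732 = 0.94750
Maximum is barley→goat→salt→barley at 0.9650; no arbitrage — every cycle loses value.

0.9650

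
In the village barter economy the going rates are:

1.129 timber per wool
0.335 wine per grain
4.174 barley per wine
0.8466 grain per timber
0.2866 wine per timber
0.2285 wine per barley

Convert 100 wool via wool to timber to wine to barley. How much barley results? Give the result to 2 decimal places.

100 wool × 1.129 = 112.9 timber
112.9 timber × 0.2866 = 32.35714 wine
32.35714 wine × 4.174 = 135.05870236 barley

135.06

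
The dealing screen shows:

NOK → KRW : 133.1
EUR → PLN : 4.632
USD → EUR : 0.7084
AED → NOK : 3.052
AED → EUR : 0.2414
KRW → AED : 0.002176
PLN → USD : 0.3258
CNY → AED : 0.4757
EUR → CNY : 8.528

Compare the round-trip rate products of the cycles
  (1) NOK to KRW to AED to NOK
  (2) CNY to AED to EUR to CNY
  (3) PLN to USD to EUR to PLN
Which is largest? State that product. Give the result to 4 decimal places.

1.0691

(1) 133.1 × 0.002176 × 3.052 = 0.88394
(2) 0.4757 × 0.2414 × 8.528 = 0.97930
(3) 0.3258 × 0.7084 × 4.632 = 1.06905
Highest is cycle (3) at 1.0691 (>1, arbitrage).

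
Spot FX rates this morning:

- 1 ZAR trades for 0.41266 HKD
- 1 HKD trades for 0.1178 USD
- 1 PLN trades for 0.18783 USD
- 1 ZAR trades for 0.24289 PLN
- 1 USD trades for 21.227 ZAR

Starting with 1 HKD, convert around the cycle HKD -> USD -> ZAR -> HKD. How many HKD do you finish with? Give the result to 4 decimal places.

1.0319

1 HKD × 0.1178 = 0.1178 USD
0.1178 USD × 21.227 = 2.5005406 ZAR
2.5005406 ZAR × 0.41266 = 1.031873083996 HKD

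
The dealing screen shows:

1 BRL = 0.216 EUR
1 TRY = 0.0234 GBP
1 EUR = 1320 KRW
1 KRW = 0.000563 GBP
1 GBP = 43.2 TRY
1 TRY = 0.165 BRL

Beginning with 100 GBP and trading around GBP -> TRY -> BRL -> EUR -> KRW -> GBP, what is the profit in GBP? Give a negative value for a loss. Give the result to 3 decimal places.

14.420

100 GBP × 43.2 = 4320 TRY
4320 TRY × 0.165 = 712.8 BRL
712.8 BRL × 0.216 = 153.9648 EUR
153.9648 EUR × 1320 = 203233.536 KRW
203233.536 KRW × 0.000563 = 114.420480768 GBP
Net change: 114.420480768 − 100 = 14.420480768 GBP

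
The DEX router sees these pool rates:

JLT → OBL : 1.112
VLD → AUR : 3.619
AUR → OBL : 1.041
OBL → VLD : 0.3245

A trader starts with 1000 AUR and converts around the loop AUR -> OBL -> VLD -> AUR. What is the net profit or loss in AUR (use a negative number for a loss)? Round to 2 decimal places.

222.51

1000 AUR × 1.041 = 1041 OBL
1041 OBL × 0.3245 = 337.8045 VLD
337.8045 VLD × 3.619 = 1222.5144855 AUR
Net change: 1222.5144855 − 1000 = 222.5144855 AUR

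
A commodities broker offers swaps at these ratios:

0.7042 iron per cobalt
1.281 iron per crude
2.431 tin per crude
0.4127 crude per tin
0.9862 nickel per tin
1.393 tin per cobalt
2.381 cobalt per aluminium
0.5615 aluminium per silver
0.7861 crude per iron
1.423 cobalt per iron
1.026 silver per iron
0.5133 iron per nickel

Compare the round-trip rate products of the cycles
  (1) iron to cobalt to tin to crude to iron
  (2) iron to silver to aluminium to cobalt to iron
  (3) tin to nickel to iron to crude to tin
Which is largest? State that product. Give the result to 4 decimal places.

1.0479

(1) 1.423 × 1.393 × 0.4127 × 1.281 = 1.04795
(2) 1.026 × 0.5615 × 2.381 × 0.7042 = 0.96595
(3) 0.9862 × 0.5133 × 0.7861 × 2.431 = 0.96738
Highest is cycle (1) at 1.0479 (>1, arbitrage).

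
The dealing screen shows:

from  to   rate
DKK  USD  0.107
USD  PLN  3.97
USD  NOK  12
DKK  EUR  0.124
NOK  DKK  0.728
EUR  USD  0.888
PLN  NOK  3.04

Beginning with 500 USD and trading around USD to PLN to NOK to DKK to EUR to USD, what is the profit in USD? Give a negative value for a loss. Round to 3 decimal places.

-16.273

500 USD × 3.97 = 1985 PLN
1985 PLN × 3.04 = 6034.4 NOK
6034.4 NOK × 0.728 = 4393.0432 DKK
4393.0432 DKK × 0.124 = 544.7373568 EUR
544.7373568 EUR × 0.888 = 483.7267728384 USD
Net change: 483.7267728384 − 500 = -16.2732271616 USD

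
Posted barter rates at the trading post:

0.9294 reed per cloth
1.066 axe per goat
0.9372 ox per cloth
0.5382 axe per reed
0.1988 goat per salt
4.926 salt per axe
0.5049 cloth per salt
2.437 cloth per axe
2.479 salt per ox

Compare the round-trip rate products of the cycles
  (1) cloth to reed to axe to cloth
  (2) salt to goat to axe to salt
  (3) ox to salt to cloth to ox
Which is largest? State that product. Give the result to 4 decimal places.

(1) 0.9294 × 0.5382 × 2.437 = 1.21899
(2) 0.1988 × 1.066 × 4.926 = 1.04392
(3) 2.479 × 0.5049 × 0.9372 = 1.17304
Highest is cycle (1) at 1.2190 (>1, arbitrage).

1.2190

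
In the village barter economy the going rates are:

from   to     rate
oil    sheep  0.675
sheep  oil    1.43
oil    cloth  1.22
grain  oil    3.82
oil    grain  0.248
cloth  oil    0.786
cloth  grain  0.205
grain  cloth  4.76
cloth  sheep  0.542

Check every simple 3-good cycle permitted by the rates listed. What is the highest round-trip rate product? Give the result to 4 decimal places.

0.9554

grain→oil→cloth→grain: 3.82 × 1.22 × 0.205 = 0.95538
sheep→oil→cloth→sheep: 1.43 × 1.22 × 0.542 = 0.94557
grain→cloth→oil→grain: 4.76 × 0.786 × 0.248 = 0.92786
Maximum is grain→oil→cloth→grain at 0.9554; no arbitrage — every cycle loses value.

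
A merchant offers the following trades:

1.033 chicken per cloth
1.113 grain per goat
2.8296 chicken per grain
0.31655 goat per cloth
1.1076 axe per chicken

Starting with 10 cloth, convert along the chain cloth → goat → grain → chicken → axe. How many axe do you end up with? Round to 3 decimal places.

11.042

10 cloth × 0.31655 = 3.1655 goat
3.1655 goat × 1.113 = 3.5232015 grain
3.5232015 grain × 2.8296 = 9.9692509644 chicken
9.9692509644 chicken × 1.1076 = 11.04194236816944 axe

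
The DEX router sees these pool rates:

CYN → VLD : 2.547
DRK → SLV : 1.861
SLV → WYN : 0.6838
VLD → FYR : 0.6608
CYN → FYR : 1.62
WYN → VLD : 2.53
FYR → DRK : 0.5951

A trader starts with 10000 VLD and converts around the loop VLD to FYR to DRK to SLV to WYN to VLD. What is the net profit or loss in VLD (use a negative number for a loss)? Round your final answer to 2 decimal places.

10000 VLD × 0.6608 = 6608 FYR
6608 FYR × 0.5951 = 3932.4208 DRK
3932.4208 DRK × 1.861 = 7318.2351088 SLV
7318.2351088 SLV × 0.6838 = 5004.20916739744 WYN
5004.20916739744 WYN × 2.53 = 12660.6491935155232 VLD
Net change: 12660.6491935155232 − 10000 = 2660.6491935155232 VLD

2660.65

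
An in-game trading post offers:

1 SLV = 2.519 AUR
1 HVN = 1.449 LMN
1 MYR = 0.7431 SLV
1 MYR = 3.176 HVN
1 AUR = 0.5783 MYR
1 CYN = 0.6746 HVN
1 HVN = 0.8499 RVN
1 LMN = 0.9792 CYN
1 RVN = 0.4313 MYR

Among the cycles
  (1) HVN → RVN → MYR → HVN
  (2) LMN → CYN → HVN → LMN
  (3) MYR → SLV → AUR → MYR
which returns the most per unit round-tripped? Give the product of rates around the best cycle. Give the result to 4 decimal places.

(1) 0.8499 × 0.4313 × 3.176 = 1.16420
(2) 0.9792 × 0.6746 × 1.449 = 0.95716
(3) 0.7431 × 2.519 × 0.5783 = 1.08250
Highest is cycle (1) at 1.1642 (>1, arbitrage).

1.1642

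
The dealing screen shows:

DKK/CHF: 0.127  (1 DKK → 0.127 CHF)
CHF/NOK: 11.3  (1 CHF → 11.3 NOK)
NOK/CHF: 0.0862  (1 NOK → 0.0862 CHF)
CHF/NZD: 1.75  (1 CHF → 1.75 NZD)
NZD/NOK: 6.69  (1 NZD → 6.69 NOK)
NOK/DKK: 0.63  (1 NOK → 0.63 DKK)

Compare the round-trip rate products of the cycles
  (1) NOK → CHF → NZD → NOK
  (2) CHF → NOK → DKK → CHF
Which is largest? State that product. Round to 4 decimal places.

(1) 0.0862 × 1.75 × 6.69 = 1.00919
(2) 11.3 × 0.63 × 0.127 = 0.90411
Highest is cycle (1) at 1.0092 (>1, arbitrage).

1.0092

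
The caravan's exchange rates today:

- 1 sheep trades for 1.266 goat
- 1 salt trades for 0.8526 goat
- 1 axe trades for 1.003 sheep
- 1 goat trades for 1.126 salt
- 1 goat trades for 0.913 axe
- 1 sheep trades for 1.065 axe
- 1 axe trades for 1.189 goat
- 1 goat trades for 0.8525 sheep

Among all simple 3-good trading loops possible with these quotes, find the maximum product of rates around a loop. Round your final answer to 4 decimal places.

sheep→goat→axe→sheep: 1.266 × 0.913 × 1.003 = 1.15933
sheep→axe→goat→sheep: 1.065 × 1.189 × 0.8525 = 1.07951
Maximum is sheep→goat→axe→sheep at 1.1593; arbitrage exists.

1.1593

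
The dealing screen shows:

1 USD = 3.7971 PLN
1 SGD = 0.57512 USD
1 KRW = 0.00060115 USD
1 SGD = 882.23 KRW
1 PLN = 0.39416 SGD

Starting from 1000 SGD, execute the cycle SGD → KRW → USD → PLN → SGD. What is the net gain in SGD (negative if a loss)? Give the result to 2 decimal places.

1000 SGD × 882.23 = 882230 KRW
882230 KRW × 0.00060115 = 530.3525645 USD
530.3525645 USD × 3.7971 = 2013.80172266295 PLN
2013.80172266295 PLN × 0.39416 = 793.760087004828372 SGD
Net change: 793.760087004828372 − 1000 = -206.239912995171628 SGD

-206.24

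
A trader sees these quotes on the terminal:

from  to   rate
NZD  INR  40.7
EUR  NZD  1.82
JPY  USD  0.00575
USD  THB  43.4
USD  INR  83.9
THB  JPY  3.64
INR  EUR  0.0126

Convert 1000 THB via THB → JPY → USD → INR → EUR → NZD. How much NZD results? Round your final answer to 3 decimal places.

1000 THB × 3.64 = 3640 JPY
3640 JPY × 0.00575 = 20.93 USD
20.93 USD × 83.9 = 1756.027 INR
1756.027 INR × 0.0126 = 22.1259402 EUR
22.1259402 EUR × 1.82 = 40.269211164 NZD

40.269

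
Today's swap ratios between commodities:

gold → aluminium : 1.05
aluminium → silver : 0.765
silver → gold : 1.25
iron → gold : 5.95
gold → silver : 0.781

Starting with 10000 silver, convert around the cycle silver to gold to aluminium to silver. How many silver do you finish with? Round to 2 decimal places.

10000 silver × 1.25 = 12500 gold
12500 gold × 1.05 = 13125 aluminium
13125 aluminium × 0.765 = 10040.625 silver

10040.63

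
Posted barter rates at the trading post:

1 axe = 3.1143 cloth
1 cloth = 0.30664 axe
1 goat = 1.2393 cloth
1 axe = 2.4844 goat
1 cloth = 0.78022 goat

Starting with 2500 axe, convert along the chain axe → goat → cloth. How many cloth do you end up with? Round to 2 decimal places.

7697.29

2500 axe × 2.4844 = 6211 goat
6211 goat × 1.2393 = 7697.2923 cloth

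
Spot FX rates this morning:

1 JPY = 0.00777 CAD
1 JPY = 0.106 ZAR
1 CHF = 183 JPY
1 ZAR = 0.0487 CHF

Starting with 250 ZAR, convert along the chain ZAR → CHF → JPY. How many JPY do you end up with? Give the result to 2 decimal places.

2228.03

250 ZAR × 0.0487 = 12.175 CHF
12.175 CHF × 183 = 2228.025 JPY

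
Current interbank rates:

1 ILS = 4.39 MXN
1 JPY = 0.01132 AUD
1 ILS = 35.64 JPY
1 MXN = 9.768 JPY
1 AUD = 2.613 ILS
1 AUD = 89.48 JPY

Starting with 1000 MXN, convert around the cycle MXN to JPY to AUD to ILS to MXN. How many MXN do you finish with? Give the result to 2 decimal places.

1268.40

1000 MXN × 9.768 = 9768 JPY
9768 JPY × 0.01132 = 110.57376 AUD
110.57376 AUD × 2.613 = 288.92923488 ILS
288.92923488 ILS × 4.39 = 1268.3993411232 MXN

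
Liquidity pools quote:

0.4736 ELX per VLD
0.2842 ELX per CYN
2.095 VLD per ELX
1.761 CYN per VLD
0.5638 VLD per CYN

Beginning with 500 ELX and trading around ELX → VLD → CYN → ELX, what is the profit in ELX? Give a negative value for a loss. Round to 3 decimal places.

24.249

500 ELX × 2.095 = 1047.5 VLD
1047.5 VLD × 1.761 = 1844.6475 CYN
1844.6475 CYN × 0.2842 = 524.2488195 ELX
Net change: 524.2488195 − 500 = 24.2488195 ELX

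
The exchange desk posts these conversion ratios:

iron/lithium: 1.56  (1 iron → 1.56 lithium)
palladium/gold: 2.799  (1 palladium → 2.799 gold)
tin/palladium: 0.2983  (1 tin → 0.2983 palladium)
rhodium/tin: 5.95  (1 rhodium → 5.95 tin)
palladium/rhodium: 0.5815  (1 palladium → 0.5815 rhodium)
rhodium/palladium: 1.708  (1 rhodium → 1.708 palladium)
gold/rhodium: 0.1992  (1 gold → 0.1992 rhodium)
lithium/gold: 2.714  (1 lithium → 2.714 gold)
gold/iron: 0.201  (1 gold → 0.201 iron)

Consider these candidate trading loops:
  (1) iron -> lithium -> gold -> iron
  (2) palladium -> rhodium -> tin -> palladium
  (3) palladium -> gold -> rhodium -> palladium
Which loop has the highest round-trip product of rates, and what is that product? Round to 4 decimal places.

1.0321

(1) 1.56 × 2.714 × 0.201 = 0.85100
(2) 0.5815 × 5.95 × 0.2983 = 1.03210
(3) 2.799 × 0.1992 × 1.708 = 0.95231
Highest is cycle (2) at 1.0321 (>1, arbitrage).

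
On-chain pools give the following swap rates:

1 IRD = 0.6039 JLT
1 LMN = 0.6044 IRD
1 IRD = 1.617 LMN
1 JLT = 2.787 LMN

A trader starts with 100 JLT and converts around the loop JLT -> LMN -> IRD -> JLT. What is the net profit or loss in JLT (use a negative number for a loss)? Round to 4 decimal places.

100 JLT × 2.787 = 278.7 LMN
278.7 LMN × 0.6044 = 168.44628 IRD
168.44628 IRD × 0.6039 = 101.724708492 JLT
Net change: 101.724708492 − 100 = 1.724708492 JLT

1.7247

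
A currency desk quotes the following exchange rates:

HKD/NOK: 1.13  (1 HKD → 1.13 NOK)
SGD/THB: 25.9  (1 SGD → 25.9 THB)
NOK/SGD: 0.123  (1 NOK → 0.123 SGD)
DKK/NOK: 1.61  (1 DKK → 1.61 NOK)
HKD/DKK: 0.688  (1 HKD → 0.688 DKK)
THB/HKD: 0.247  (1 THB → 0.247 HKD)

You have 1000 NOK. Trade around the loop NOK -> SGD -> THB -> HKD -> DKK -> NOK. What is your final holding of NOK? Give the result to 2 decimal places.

1000 NOK × 0.123 = 123 SGD
123 SGD × 25.9 = 3185.7 THB
3185.7 THB × 0.247 = 786.8679 HKD
786.8679 HKD × 0.688 = 541.3651152 DKK
541.3651152 DKK × 1.61 = 871.597835472 NOK

871.60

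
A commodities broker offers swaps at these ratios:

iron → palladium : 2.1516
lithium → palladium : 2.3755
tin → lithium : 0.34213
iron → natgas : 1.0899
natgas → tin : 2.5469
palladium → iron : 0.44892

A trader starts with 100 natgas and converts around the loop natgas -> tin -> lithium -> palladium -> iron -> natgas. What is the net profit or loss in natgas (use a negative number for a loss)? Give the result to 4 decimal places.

100 natgas × 2.5469 = 254.69 tin
254.69 tin × 0.34213 = 87.1370897 lithium
87.1370897 lithium × 2.3755 = 206.99415658235 palladium
206.99415658235 palladium × 0.44892 = 92.923816772948562 iron
92.923816772948562 iron × 1.0899 = 101.2776679008366377238 natgas
Net change: 101.2776679008366377238 − 100 = 1.2776679008366377238 natgas

1.2777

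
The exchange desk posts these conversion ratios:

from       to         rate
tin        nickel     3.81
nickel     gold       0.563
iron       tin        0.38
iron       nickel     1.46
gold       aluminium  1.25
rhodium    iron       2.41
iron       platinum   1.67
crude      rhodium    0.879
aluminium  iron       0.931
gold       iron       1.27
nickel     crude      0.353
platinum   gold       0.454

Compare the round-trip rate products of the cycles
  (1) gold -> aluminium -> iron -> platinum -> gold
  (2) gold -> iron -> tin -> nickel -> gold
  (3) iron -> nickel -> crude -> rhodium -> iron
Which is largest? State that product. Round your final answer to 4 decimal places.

(1) 1.25 × 0.931 × 1.67 × 0.454 = 0.88233
(2) 1.27 × 0.38 × 3.81 × 0.563 = 1.03519
(3) 1.46 × 0.353 × 0.879 × 2.41 = 1.09178
Highest is cycle (3) at 1.0918 (>1, arbitrage).

1.0918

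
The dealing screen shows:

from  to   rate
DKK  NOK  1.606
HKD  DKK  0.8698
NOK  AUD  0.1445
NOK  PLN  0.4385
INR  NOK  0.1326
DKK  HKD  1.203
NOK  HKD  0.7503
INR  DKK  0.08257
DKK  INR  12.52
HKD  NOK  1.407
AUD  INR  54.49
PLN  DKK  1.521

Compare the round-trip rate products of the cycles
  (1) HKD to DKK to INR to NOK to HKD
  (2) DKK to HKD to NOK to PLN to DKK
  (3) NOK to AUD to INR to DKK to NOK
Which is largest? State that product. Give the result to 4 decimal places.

1.1289

(1) 0.8698 × 12.52 × 0.1326 × 0.7503 = 1.08343
(2) 1.203 × 1.407 × 0.4385 × 1.521 = 1.12891
(3) 0.1445 × 54.49 × 0.08257 × 1.606 = 1.04412
Highest is cycle (2) at 1.1289 (>1, arbitrage).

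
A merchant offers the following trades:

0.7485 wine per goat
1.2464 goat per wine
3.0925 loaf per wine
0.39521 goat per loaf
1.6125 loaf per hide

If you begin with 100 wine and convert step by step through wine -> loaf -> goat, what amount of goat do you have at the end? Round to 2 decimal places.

100 wine × 3.0925 = 309.25 loaf
309.25 loaf × 0.39521 = 122.2186925 goat

122.22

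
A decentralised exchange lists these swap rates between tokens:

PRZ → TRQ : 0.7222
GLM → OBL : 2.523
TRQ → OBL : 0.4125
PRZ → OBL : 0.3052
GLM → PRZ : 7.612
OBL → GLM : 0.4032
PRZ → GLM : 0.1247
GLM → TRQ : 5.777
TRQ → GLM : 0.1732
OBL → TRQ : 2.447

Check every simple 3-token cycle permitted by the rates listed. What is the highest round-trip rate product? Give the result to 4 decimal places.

1.0693

TRQ→GLM→OBL→TRQ: 0.1732 × 2.523 × 2.447 = 1.06930
TRQ→OBL→GLM→TRQ: 0.4125 × 0.4032 × 5.777 = 0.96083
TRQ→GLM→PRZ→TRQ: 0.1732 × 7.612 × 0.7222 = 0.95215
GLM→PRZ→OBL→GLM: 7.612 × 0.3052 × 0.4032 = 0.93671
Maximum is TRQ→GLM→OBL→TRQ at 1.0693; arbitrage exists.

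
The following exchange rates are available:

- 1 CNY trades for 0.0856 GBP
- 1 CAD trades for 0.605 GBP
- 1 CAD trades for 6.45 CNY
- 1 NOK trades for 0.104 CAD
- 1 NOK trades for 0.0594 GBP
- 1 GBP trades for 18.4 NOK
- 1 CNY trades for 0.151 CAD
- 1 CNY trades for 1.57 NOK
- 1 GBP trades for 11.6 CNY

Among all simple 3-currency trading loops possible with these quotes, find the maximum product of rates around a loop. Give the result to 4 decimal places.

1.1577

CAD→GBP→NOK→CAD: 0.605 × 18.4 × 0.104 = 1.15773
GBP→CNY→NOK→GBP: 11.6 × 1.57 × 0.0594 = 1.08179
CAD→GBP→CNY→CAD: 0.605 × 11.6 × 0.151 = 1.05972
CAD→CNY→NOK→CAD: 6.45 × 1.57 × 0.104 = 1.05316
Maximum is CAD→GBP→NOK→CAD at 1.1577; arbitrage exists.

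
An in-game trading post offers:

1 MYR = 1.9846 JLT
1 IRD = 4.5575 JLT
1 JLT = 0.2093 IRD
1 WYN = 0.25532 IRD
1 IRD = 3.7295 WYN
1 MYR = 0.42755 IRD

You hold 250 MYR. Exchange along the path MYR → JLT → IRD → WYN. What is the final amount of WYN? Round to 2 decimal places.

250 MYR × 1.9846 = 496.15 JLT
496.15 JLT × 0.2093 = 103.844195 IRD
103.844195 IRD × 3.7295 = 387.2869252525 WYN

387.29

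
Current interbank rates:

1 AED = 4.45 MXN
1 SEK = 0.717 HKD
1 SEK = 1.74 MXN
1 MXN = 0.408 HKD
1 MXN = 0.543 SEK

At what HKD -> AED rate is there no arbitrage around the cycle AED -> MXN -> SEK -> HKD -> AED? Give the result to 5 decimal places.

0.57719

Known legs of the cycle: 4.45 × 0.543 × 0.717 = 1.73252295
For no arbitrage the full-cycle product must be 1, so the missing rate is 1 / 1.73252295 ≈ 0.5771929.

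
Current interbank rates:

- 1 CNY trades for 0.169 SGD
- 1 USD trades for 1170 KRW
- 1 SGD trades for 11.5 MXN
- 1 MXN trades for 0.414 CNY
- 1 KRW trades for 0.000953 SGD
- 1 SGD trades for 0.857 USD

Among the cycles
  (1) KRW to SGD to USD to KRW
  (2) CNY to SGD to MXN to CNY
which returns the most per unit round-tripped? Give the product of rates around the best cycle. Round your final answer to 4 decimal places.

(1) 0.000953 × 0.857 × 1170 = 0.95556
(2) 0.169 × 11.5 × 0.414 = 0.80461
Highest is cycle (1) at 0.9556 (≤1, no arbitrage).

0.9556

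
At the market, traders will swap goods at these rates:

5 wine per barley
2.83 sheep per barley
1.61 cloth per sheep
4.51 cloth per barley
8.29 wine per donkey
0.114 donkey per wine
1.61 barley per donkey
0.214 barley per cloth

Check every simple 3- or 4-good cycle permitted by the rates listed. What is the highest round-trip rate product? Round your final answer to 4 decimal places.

0.9750

cloth→barley→sheep→cloth: 0.214 × 2.83 × 1.61 = 0.97505
donkey→barley→wine→donkey: 1.61 × 5 × 0.114 = 0.91770
Maximum is cloth→barley→sheep→cloth at 0.9750; no arbitrage — every cycle loses value.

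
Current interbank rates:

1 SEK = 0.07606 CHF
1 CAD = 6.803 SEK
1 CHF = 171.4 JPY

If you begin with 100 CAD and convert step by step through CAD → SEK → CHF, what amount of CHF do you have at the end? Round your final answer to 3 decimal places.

100 CAD × 6.803 = 680.3 SEK
680.3 SEK × 0.07606 = 51.743618 CHF

51.744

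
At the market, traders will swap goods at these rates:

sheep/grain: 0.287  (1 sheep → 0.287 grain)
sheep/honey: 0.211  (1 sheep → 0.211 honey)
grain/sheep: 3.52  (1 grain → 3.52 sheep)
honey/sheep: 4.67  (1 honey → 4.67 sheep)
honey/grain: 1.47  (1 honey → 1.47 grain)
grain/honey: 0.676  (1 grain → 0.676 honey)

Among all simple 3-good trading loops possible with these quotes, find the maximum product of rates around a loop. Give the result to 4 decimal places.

honey→grain→sheep→honey: 1.47 × 3.52 × 0.211 = 1.09180
honey→sheep→grain→honey: 4.67 × 0.287 × 0.676 = 0.90604
Maximum is honey→grain→sheep→honey at 1.0918; arbitrage exists.

1.0918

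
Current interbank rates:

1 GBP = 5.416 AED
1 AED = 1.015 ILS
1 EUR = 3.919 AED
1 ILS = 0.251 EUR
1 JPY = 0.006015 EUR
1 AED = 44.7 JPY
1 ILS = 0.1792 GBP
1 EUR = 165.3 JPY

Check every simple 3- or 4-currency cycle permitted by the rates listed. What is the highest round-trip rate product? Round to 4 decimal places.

1.0537

EUR→AED→JPY→EUR: 3.919 × 44.7 × 0.006015 = 1.05370
EUR→AED→ILS→EUR: 3.919 × 1.015 × 0.251 = 0.99842
ILS→GBP→AED→ILS: 0.1792 × 5.416 × 1.015 = 0.98511
Maximum is EUR→AED→JPY→EUR at 1.0537; arbitrage exists.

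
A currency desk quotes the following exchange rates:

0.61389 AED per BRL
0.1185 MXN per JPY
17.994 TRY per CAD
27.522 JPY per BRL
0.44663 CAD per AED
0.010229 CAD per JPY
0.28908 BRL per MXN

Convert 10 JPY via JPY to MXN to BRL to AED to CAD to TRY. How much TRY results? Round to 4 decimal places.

10 JPY × 0.1185 = 1.185 MXN
1.185 MXN × 0.28908 = 0.3425598 BRL
0.3425598 BRL × 0.61389 = 0.210294035622 AED
0.210294035622 AED × 0.44663 = 0.09392362512985386 CAD
0.09392362512985386 CAD × 17.994 = 1.69006171058659035684 TRY

1.6901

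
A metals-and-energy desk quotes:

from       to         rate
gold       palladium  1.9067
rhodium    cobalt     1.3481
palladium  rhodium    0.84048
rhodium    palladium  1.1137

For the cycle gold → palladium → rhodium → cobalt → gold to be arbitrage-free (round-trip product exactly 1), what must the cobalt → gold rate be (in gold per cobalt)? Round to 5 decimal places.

0.46288

Known legs of the cycle: 1.9067 × 0.84048 × 1.3481 = 2.1603885094896
For no arbitrage the full-cycle product must be 1, so the missing rate is 1 / 2.1603885094896 ≈ 0.4628797.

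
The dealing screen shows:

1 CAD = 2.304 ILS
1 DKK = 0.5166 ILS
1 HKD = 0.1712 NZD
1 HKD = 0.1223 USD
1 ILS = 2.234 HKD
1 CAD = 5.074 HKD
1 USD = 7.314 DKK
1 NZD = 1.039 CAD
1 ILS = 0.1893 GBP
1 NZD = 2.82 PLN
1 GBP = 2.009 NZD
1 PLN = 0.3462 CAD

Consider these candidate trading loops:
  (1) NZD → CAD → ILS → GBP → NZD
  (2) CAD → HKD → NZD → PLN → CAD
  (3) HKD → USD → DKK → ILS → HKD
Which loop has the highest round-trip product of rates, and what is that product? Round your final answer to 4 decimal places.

1.0323

(1) 1.039 × 2.304 × 0.1893 × 2.009 = 0.91039
(2) 5.074 × 0.1712 × 2.82 × 0.3462 = 0.84807
(3) 0.1223 × 7.314 × 0.5166 × 2.234 = 1.03233
Highest is cycle (3) at 1.0323 (>1, arbitrage).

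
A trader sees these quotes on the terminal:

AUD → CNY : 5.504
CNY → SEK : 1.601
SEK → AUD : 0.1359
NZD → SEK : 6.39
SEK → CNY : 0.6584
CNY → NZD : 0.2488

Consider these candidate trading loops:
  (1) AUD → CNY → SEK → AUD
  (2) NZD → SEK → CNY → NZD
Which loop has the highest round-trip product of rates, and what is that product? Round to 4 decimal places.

(1) 5.504 × 1.601 × 0.1359 = 1.19754
(2) 6.39 × 0.6584 × 0.2488 = 1.04675
Highest is cycle (1) at 1.1975 (>1, arbitrage).

1.1975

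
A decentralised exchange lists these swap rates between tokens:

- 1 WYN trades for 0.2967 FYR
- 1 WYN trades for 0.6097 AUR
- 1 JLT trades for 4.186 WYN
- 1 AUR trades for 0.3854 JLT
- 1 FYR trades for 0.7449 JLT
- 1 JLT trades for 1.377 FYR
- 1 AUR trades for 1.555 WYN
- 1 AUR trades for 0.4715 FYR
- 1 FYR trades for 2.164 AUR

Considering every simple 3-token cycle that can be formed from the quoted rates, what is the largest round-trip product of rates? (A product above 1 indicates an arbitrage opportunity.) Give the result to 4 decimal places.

JLT→FYR→AUR→JLT: 1.377 × 2.164 × 0.3854 = 1.14843
WYN→FYR→AUR→WYN: 0.2967 × 2.164 × 1.555 = 0.99840
JLT→WYN→AUR→JLT: 4.186 × 0.6097 × 0.3854 = 0.98362
JLT→WYN→FYR→JLT: 4.186 × 0.2967 × 0.7449 = 0.92516
Maximum is JLT→FYR→AUR→JLT at 1.1484; arbitrage exists.

1.1484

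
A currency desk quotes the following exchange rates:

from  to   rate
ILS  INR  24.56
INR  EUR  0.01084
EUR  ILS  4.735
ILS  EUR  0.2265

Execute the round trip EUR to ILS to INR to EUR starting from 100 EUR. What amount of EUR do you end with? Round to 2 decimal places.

126.06

100 EUR × 4.735 = 473.5 ILS
473.5 ILS × 24.56 = 11629.16 INR
11629.16 INR × 0.01084 = 126.0600944 EUR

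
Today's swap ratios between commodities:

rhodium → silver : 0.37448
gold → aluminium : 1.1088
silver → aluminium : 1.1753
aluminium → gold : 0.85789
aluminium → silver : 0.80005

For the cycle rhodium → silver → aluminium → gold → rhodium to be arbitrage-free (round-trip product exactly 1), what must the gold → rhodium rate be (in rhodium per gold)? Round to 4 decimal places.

Known legs of the cycle: 0.37448 × 1.1753 × 0.85789 = 0.37757998925416
For no arbitrage the full-cycle product must be 1, so the missing rate is 1 / 0.37757998925416 ≈ 2.648445.

2.6484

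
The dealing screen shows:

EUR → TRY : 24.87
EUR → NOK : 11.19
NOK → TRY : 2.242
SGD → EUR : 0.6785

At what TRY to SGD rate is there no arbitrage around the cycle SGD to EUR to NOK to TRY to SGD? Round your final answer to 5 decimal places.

0.05875

Known legs of the cycle: 0.6785 × 11.19 × 2.242 = 17.02219443
For no arbitrage the full-cycle product must be 1, so the missing rate is 1 / 17.02219443 ≈ 0.0587468.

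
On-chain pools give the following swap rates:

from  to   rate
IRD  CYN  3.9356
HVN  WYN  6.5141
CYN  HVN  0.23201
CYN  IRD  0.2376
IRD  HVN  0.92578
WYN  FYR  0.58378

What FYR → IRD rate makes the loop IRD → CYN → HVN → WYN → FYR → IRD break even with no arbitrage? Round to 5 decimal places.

Known legs of the cycle: 3.9356 × 0.23201 × 6.5141 × 0.58378 = 3.472332373958725688
For no arbitrage the full-cycle product must be 1, so the missing rate is 1 / 3.472332373958725688 ≈ 0.2879909.

0.28799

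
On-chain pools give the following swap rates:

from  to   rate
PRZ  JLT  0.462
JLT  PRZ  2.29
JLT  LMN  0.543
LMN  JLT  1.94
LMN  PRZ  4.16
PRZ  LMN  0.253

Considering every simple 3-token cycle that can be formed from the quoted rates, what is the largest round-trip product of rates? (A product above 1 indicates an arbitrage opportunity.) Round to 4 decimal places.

1.1240

PRZ→LMN→JLT→PRZ: 0.253 × 1.94 × 2.29 = 1.12398
PRZ→JLT→LMN→PRZ: 0.462 × 0.543 × 4.16 = 1.04360
Maximum is PRZ→LMN→JLT→PRZ at 1.1240; arbitrage exists.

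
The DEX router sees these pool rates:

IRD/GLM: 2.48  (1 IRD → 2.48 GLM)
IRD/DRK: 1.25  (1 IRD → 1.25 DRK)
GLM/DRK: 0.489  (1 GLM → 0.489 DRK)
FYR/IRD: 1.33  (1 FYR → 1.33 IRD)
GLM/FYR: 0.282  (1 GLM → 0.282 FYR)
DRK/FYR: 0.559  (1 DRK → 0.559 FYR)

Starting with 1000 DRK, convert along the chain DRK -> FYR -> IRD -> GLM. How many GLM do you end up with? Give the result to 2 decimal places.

1000 DRK × 0.559 = 559 FYR
559 FYR × 1.33 = 743.47 IRD
743.47 IRD × 2.48 = 1843.8056 GLM

1843.81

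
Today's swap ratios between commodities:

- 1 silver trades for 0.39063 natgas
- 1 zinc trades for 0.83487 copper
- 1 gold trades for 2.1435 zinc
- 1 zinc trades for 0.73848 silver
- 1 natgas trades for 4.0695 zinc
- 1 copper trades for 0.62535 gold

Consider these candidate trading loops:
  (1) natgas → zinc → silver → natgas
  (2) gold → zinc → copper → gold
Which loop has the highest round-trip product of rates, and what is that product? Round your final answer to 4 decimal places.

(1) 4.0695 × 0.73848 × 0.39063 = 1.17394
(2) 2.1435 × 0.83487 × 0.62535 = 1.11909
Highest is cycle (1) at 1.1739 (>1, arbitrage).

1.1739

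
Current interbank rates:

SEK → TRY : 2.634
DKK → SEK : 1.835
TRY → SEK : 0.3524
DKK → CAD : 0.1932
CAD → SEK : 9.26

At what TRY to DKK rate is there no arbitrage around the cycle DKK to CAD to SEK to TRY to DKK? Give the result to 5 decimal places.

0.21221

Known legs of the cycle: 0.1932 × 9.26 × 2.634 = 4.712310288
For no arbitrage the full-cycle product must be 1, so the missing rate is 1 / 4.712310288 ≈ 0.2122101.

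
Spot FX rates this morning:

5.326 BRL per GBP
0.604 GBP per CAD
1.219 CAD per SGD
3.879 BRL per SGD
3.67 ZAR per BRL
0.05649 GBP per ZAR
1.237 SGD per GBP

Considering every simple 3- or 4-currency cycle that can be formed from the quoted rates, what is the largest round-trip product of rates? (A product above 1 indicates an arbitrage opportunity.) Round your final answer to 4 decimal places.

1.1042

ZAR→GBP→BRL→ZAR: 0.05649 × 5.326 × 3.67 = 1.10418
SGD→BRL→ZAR→GBP→SGD: 3.879 × 3.67 × 0.05649 × 1.237 = 0.99478
SGD→CAD→GBP→SGD: 1.219 × 0.604 × 1.237 = 0.91077
Maximum is ZAR→GBP→BRL→ZAR at 1.1042; arbitrage exists.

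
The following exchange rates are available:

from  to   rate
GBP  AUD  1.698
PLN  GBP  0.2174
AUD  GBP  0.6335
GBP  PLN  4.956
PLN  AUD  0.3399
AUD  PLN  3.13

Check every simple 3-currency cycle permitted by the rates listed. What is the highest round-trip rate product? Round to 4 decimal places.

GBP→AUD→PLN→GBP: 1.698 × 3.13 × 0.2174 = 1.15542
GBP→PLN→AUD→GBP: 4.956 × 0.3399 × 0.6335 = 1.06716
Maximum is GBP→AUD→PLN→GBP at 1.1554; arbitrage exists.

1.1554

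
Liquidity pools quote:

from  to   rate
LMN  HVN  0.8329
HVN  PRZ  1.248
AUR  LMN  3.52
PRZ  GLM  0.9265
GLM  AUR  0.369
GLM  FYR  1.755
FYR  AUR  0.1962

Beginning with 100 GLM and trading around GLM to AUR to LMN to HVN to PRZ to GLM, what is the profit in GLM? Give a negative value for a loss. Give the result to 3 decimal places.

25.090

100 GLM × 0.369 = 36.9 AUR
36.9 AUR × 3.52 = 129.888 LMN
129.888 LMN × 0.8329 = 108.1837152 HVN
108.1837152 HVN × 1.248 = 135.0132765696 PRZ
135.0132765696 PRZ × 0.9265 = 125.0898007417344 GLM
Net change: 125.0898007417344 − 100 = 25.0898007417344 GLM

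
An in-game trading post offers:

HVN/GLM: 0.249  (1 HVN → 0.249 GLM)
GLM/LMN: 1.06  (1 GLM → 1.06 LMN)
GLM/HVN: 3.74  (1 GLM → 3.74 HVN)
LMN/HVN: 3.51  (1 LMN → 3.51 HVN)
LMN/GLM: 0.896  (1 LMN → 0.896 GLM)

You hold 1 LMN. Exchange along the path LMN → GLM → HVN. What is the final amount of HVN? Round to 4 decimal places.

1 LMN × 0.896 = 0.896 GLM
0.896 GLM × 3.74 = 3.35104 HVN

3.3510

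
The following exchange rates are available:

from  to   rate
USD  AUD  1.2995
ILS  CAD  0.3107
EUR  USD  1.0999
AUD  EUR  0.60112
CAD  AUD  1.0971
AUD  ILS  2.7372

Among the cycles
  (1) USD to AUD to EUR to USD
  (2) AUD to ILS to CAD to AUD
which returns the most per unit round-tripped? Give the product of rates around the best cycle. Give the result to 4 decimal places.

0.9330

(1) 1.2995 × 0.60112 × 1.0999 = 0.85919
(2) 2.7372 × 0.3107 × 1.0971 = 0.93303
Highest is cycle (2) at 0.9330 (≤1, no arbitrage).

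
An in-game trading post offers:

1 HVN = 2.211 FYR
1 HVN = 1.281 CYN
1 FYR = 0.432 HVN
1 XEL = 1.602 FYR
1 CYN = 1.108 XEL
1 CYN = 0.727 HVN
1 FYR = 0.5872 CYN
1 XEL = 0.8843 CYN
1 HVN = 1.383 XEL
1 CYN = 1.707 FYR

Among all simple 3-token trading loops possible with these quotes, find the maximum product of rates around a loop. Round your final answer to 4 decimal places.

1.0423

CYN→XEL→FYR→CYN: 1.108 × 1.602 × 0.5872 = 1.04229
HVN→XEL→FYR→HVN: 1.383 × 1.602 × 0.432 = 0.95712
HVN→CYN→FYR→HVN: 1.281 × 1.707 × 0.432 = 0.94464
HVN→FYR→CYN→HVN: 2.211 × 0.5872 × 0.727 = 0.94386
HVN→XEL→CYN→HVN: 1.383 × 0.8843 × 0.727 = 0.88911
Maximum is CYN→XEL→FYR→CYN at 1.0423; arbitrage exists.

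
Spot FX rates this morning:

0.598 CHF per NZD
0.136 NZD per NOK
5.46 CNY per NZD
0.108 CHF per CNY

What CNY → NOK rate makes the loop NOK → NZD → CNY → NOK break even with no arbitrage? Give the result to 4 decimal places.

Known legs of the cycle: 0.136 × 5.46 = 0.74256
For no arbitrage the full-cycle product must be 1, so the missing rate is 1 / 0.74256 ≈ 1.346693.

1.3467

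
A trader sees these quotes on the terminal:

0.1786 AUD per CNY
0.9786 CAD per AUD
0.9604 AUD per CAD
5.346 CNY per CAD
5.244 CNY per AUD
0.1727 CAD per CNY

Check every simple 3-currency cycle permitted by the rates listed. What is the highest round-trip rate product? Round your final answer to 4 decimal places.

0.9344

CNY→AUD→CAD→CNY: 0.1786 × 0.9786 × 5.346 = 0.93436
CNY→CAD→AUD→CNY: 0.1727 × 0.9604 × 5.244 = 0.86978
Maximum is CNY→AUD→CAD→CNY at 0.9344; no arbitrage — every cycle loses value.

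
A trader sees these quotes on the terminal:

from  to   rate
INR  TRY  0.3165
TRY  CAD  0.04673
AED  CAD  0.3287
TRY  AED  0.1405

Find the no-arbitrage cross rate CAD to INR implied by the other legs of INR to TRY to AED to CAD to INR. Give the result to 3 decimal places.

Known legs of the cycle: 0.3165 × 0.1405 × 0.3287 = 0.014616713775
For no arbitrage the full-cycle product must be 1, so the missing rate is 1 / 0.014616713775 ≈ 68.41483.

68.415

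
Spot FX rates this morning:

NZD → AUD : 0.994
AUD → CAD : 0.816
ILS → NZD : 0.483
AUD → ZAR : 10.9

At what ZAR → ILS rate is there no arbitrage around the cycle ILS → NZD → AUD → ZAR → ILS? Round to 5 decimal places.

0.19109

Known legs of the cycle: 0.483 × 0.994 × 10.9 = 5.2331118
For no arbitrage the full-cycle product must be 1, so the missing rate is 1 / 5.2331118 ≈ 0.1910909.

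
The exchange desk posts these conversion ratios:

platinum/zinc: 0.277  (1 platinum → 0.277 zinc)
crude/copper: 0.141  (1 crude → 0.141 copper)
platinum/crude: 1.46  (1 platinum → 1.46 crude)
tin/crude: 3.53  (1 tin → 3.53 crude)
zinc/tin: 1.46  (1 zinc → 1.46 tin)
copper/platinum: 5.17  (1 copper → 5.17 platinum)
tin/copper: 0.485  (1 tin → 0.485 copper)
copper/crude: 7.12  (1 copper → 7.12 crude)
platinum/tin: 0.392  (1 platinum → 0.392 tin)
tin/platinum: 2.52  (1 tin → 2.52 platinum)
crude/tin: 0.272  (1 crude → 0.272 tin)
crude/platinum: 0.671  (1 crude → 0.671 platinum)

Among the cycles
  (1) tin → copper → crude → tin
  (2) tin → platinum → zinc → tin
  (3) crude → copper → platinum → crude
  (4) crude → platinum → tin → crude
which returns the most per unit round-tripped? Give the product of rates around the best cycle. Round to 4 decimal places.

(1) 0.485 × 7.12 × 0.272 = 0.93927
(2) 2.52 × 0.277 × 1.46 = 1.01914
(3) 0.141 × 5.17 × 1.46 = 1.06430
(4) 0.671 × 0.392 × 3.53 = 0.92850
Highest is cycle (3) at 1.0643 (>1, arbitrage).

1.0643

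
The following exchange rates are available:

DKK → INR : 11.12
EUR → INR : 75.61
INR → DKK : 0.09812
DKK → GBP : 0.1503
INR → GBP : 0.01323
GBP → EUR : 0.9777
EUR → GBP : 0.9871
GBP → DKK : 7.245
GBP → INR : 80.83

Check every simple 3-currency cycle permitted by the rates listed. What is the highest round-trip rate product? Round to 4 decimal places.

1.1920

DKK→GBP→INR→DKK: 0.1503 × 80.83 × 0.09812 = 1.19204
DKK→INR→GBP→DKK: 11.12 × 0.01323 × 7.245 = 1.06587
EUR→INR→GBP→EUR: 75.61 × 0.01323 × 0.9777 = 0.97801
Maximum is DKK→GBP→INR→DKK at 1.1920; arbitrage exists.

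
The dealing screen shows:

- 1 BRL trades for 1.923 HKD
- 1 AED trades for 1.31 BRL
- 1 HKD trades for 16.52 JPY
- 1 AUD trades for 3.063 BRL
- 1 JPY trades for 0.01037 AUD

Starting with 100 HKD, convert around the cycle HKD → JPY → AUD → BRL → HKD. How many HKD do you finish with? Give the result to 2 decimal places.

100 HKD × 16.52 = 1652 JPY
1652 JPY × 0.01037 = 17.13124 AUD
17.13124 AUD × 3.063 = 52.47298812 BRL
52.47298812 BRL × 1.923 = 100.90555615476 HKD

100.91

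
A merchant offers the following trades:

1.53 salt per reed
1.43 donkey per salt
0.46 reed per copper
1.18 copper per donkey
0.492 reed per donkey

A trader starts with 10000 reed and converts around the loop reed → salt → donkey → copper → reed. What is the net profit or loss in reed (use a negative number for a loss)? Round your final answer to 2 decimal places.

10000 reed × 1.53 = 15300 salt
15300 salt × 1.43 = 21879 donkey
21879 donkey × 1.18 = 25817.22 copper
25817.22 copper × 0.46 = 11875.9212 reed
Net change: 11875.9212 − 10000 = 1875.9212 reed

1875.92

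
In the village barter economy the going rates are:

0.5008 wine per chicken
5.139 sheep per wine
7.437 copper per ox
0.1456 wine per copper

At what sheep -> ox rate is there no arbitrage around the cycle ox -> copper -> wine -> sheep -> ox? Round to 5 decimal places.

Known legs of the cycle: 7.437 × 0.1456 × 5.139 = 5.5646489808
For no arbitrage the full-cycle product must be 1, so the missing rate is 1 / 5.5646489808 ≈ 0.1797059.

0.17971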